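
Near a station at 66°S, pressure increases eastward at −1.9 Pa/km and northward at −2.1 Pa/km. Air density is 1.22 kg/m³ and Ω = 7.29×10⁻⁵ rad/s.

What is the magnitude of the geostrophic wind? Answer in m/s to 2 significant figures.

17 m/s

Coriolis parameter at 66°S:
f = 2Ω sin φ = 2 × 7.29×10⁻⁵ × sin 66° = 1.33×10⁻⁴ s⁻¹
In the Southern Hemisphere f is negative: f = −1.33×10⁻⁴ s⁻¹.
Component geostrophic relations (x east, y north):
u_g = −(1/(fρ)) ∂P/∂y,  v_g = (1/(fρ)) ∂P/∂x
u_g = −(−2.1×10⁻³)/(−1.33×10⁻⁴ × 1.22) = −12.9 m/s;  v_g = (−1.9×10⁻³)/(−1.33×10⁻⁴ × 1.22) = 11.7 m/s
|V_g| = √(u_g² + v_g²) = 17.4 m/s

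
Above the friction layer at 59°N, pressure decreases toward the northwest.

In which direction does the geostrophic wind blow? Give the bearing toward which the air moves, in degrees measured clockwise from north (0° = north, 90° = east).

045°

The pressure-gradient force points toward the northwest (bearing 315°).
Geostrophic balance: in the Northern Hemisphere the Coriolis force deflects motion to the right, so the geostrophic wind blows 90° to the right of the pressure-gradient force (low pressure on the left).
Rotating 315° by 90° clockwise gives 045° — the wind blows toward the northeast.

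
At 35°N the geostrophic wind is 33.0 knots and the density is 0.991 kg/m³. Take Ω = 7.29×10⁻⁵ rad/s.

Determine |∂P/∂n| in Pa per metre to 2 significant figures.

Coriolis parameter at 35°N:
f = 2Ω sin φ = 2 × 7.29×10⁻⁵ × sin 35° = 8.36×10⁻⁵ s⁻¹
Wind speed in SI: 33.0 knots = 17.0 m/s
Geostrophic balance rearranged: |∂P/∂n| = f ρ V_g
|∂P/∂n| = 8.36×10⁻⁵ × 0.991 × 17.0 = 1.41×10⁻³ Pa/m

1.4×10⁻³ Pa/m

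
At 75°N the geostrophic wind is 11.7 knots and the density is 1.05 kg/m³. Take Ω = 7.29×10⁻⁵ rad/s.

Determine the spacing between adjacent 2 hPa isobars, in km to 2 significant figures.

220 km

Coriolis parameter at 75°N:
f = 2Ω sin φ = 2 × 7.29×10⁻⁵ × sin 75° = 1.41×10⁻⁴ s⁻¹
Wind speed in SI: 11.7 knots = 6.02 m/s
Geostrophic balance rearranged: |∂P/∂n| = f ρ V_g
|∂P/∂n| = 1.41×10⁻⁴ × 1.05 × 6.02 = 8.90×10⁻⁴ Pa/m
Isobar spacing: Δn = ΔP/|∂P/∂n| = 200 Pa / 8.90×10⁻⁴ Pa/m = 224706 m ≈ 220 km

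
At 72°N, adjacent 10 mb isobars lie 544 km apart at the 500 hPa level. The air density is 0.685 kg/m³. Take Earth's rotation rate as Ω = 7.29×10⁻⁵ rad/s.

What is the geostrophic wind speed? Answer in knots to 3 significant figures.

37.6 knots

Coriolis parameter at 72°N:
f = 2Ω sin φ = 2 × 7.29×10⁻⁵ × sin 72° = 1.39×10⁻⁴ s⁻¹
Pressure gradient: |∂P/∂n| = 1000 Pa / 544000 m = 1.84×10⁻³ Pa/m
Geostrophic balance (pressure-gradient force = Coriolis force):
V_g = (1/(fρ)) |∂P/∂n| = 1.84×10⁻³ / (1.39×10⁻⁴ × 0.685) = 19.4 m/s
Converting: 19.4 m/s × 1.944 = 37.6 knots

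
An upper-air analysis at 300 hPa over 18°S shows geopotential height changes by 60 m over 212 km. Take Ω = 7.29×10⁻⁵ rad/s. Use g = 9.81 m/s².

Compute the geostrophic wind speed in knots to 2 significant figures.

120 knots

Coriolis parameter at 18°S:
f = 2Ω sin φ = 2 × 7.29×10⁻⁵ × sin 18° = 4.51×10⁻⁵ s⁻¹
Height gradient: |∂Z/∂n| = 60 m / 212000 m = 2.83×10⁻⁴
On a pressure surface, geostrophic balance gives V_g = (g/f)|∂Z/∂n|:
V_g = 9.81 × 2.83×10⁻⁴ / 4.51×10⁻⁵ = 61.6 m/s
Converting: 61.6 m/s × 1.944 = 120 knots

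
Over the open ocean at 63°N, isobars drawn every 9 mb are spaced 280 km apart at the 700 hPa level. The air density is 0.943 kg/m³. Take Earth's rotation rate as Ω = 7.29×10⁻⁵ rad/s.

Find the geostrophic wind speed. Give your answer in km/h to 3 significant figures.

94.5 km/h

Coriolis parameter at 63°N:
f = 2Ω sin φ = 2 × 7.29×10⁻⁵ × sin 63° = 1.30×10⁻⁴ s⁻¹
Pressure gradient: |∂P/∂n| = 900 Pa / 280000 m = 3.21×10⁻³ Pa/m
Geostrophic balance (pressure-gradient force = Coriolis force):
V_g = (1/(fρ)) |∂P/∂n| = 3.21×10⁻³ / (1.30×10⁻⁴ × 0.943) = 26.2 m/s
Converting: 26.2 m/s × 3.6 = 94.5 km/h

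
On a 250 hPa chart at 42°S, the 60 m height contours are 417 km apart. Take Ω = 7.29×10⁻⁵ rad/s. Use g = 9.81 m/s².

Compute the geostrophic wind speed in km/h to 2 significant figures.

52 km/h

Coriolis parameter at 42°S:
f = 2Ω sin φ = 2 × 7.29×10⁻⁵ × sin 42° = 9.76×10⁻⁵ s⁻¹
Height gradient: |∂Z/∂n| = 60 m / 417000 m = 1.44×10⁻⁴
On a pressure surface, geostrophic balance gives V_g = (g/f)|∂Z/∂n|:
V_g = 9.81 × 1.44×10⁻⁴ / 9.76×10⁻⁵ = 14.5 m/s
Converting: 14.5 m/s × 3.6 = 52 km/h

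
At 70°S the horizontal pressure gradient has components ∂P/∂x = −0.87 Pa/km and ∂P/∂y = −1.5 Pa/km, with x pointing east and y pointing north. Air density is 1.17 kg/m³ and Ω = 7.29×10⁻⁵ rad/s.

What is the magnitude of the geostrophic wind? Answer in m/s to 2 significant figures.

Coriolis parameter at 70°S:
f = 2Ω sin φ = 2 × 7.29×10⁻⁵ × sin 70° = 1.37×10⁻⁴ s⁻¹
In the Southern Hemisphere f is negative: f = −1.37×10⁻⁴ s⁻¹.
Component geostrophic relations (x east, y north):
u_g = −(1/(fρ)) ∂P/∂y,  v_g = (1/(fρ)) ∂P/∂x
u_g = −(−1.5×10⁻³)/(−1.37×10⁻⁴ × 1.17) = −9.36 m/s;  v_g = (−0.87×10⁻³)/(−1.37×10⁻⁴ × 1.17) = 5.43 m/s
|V_g| = √(u_g² + v_g²) = 10.8 m/s

11 m/s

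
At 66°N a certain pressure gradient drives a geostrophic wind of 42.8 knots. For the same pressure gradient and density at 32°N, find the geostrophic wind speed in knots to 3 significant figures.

With the same pressure gradient and density, V_g ∝ 1/f ∝ 1/sin φ.
V₂ = V₁ · sin φ₁ / sin φ₂ = 42.8 × sin 66° / sin 32°
V₂ = 42.8 × 0.9135/0.5299 = 73.8 knots

73.8 knots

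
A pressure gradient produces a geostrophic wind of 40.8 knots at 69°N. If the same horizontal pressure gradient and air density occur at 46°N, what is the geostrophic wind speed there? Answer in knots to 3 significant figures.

With the same pressure gradient and density, V_g ∝ 1/f ∝ 1/sin φ.
V₂ = V₁ · sin φ₁ / sin φ₂ = 40.8 × sin 69° / sin 46°
V₂ = 40.8 × 0.9336/0.7193 = 53.0 knots

53.0 knots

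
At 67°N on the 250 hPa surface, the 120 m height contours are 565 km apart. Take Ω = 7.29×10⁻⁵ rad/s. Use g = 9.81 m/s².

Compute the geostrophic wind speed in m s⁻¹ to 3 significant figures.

15.5 m s⁻¹

Coriolis parameter at 67°N:
f = 2Ω sin φ = 2 × 7.29×10⁻⁵ × sin 67° = 1.34×10⁻⁴ s⁻¹
Height gradient: |∂Z/∂n| = 120 m / 565000 m = 2.12×10⁻⁴
On a pressure surface, geostrophic balance gives V_g = (g/f)|∂Z/∂n|:
V_g = 9.81 × 2.12×10⁻⁴ / 1.34×10⁻⁴ = 15.5 m/s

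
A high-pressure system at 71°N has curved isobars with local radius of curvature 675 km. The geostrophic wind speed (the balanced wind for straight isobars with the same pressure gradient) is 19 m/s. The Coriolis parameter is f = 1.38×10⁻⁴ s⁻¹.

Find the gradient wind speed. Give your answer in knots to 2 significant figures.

Around a high, pressure-gradient force acts outward with centrifugal, so Coriolis balances both:
fV = (1/ρ)|∂P/∂n| + V²/R  →  V² − fR·V + fR·V_g = 0
With fR = 1.38×10⁻⁴ × 675×10³ m = 93.1 m/s:
V = [fR − √((fR)² − 4 fR V_g)]/2 = [93.1 − √(93.1² − 4×93.1×19)]/2 = 26.6 m/s
Supergeostrophic (V > V_g = 19 m/s), as expected around a high.
Converting: 26.6 m/s × 1.944 = 52 knots

52 knots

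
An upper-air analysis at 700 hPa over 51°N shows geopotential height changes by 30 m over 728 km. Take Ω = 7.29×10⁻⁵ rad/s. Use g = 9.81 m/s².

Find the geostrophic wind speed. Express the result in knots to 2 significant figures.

Coriolis parameter at 51°N:
f = 2Ω sin φ = 2 × 7.29×10⁻⁵ × sin 51° = 1.13×10⁻⁴ s⁻¹
Height gradient: |∂Z/∂n| = 30 m / 728000 m = 4.12×10⁻⁵
On a pressure surface, geostrophic balance gives V_g = (g/f)|∂Z/∂n|:
V_g = 9.81 × 4.12×10⁻⁵ / 1.13×10⁻⁴ = 3.57 m/s
Converting: 3.57 m/s × 1.944 = 6.9 knots

6.9 knots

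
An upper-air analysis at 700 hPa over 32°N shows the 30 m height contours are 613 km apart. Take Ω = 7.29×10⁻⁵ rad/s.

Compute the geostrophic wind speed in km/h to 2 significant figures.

22 km/h

Coriolis parameter at 32°N:
f = 2Ω sin φ = 2 × 7.29×10⁻⁵ × sin 32° = 7.73×10⁻⁵ s⁻¹
Height gradient: |∂Z/∂n| = 30 m / 613000 m = 4.89×10⁻⁵
On a pressure surface, geostrophic balance gives V_g = (g/f)|∂Z/∂n|:
V_g = 9.81 × 4.89×10⁻⁵ / 7.73×10⁻⁵ = 6.21 m/s
Converting: 6.21 m/s × 3.6 = 22 km/h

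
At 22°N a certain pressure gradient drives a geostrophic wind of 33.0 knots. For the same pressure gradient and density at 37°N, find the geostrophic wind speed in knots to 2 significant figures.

21 knots

With the same pressure gradient and density, V_g ∝ 1/f ∝ 1/sin φ.
V₂ = V₁ · sin φ₁ / sin φ₂ = 33.0 × sin 22° / sin 37°
V₂ = 33.0 × 0.3746/0.6018 = 21 knots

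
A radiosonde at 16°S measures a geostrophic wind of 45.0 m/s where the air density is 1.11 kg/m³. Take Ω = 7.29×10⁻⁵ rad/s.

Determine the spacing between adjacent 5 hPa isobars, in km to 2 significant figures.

Coriolis parameter at 16°S:
f = 2Ω sin φ = 2 × 7.29×10⁻⁵ × sin 16° = 4.02×10⁻⁵ s⁻¹
Geostrophic balance rearranged: |∂P/∂n| = f ρ V_g
|∂P/∂n| = 4.02×10⁻⁵ × 1.11 × 45.0 = 2.01×10⁻³ Pa/m
Isobar spacing: Δn = ΔP/|∂P/∂n| = 500 Pa / 2.01×10⁻³ Pa/m = 249080 m ≈ 250 km

250 km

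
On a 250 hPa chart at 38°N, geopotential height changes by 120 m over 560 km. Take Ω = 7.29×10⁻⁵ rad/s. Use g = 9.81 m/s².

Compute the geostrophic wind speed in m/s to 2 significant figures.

23 m/s

Coriolis parameter at 38°N:
f = 2Ω sin φ = 2 × 7.29×10⁻⁵ × sin 38° = 8.98×10⁻⁵ s⁻¹
Height gradient: |∂Z/∂n| = 120 m / 560000 m = 2.14×10⁻⁴
On a pressure surface, geostrophic balance gives V_g = (g/f)|∂Z/∂n|:
V_g = 9.81 × 2.14×10⁻⁴ / 8.98×10⁻⁵ = 23.4 m/s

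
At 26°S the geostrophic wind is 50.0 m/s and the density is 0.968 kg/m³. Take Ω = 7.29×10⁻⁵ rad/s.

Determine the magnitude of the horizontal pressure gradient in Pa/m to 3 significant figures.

Coriolis parameter at 26°S:
f = 2Ω sin φ = 2 × 7.29×10⁻⁵ × sin 26° = 6.39×10⁻⁵ s⁻¹
Geostrophic balance rearranged: |∂P/∂n| = f ρ V_g
|∂P/∂n| = 6.39×10⁻⁵ × 0.968 × 50.0 = 3.09×10⁻³ Pa/m

3.09×10⁻³ Pa/m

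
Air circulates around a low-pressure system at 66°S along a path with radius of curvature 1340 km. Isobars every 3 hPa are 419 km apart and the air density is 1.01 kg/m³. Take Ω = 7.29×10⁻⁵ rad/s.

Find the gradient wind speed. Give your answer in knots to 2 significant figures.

10 knots

Coriolis parameter at 66°S:
f = 2Ω sin φ = 2 × 7.29×10⁻⁵ × sin 66° = 1.33×10⁻⁴ s⁻¹
Pressure gradient: |∂P/∂n| = 300 Pa / 419000 m = 7.16×10⁻⁴ Pa/m
Geostrophic speed: V_g = |∂P/∂n|/(fρ) = 7.16×10⁻⁴/(1.33×10⁻⁴ × 1.01) = 5.32 m/s
Around a low, centrifugal force acts outward with Coriolis, so pressure-gradient force balances both:
(1/ρ)|∂P/∂n| = fV + V²/R  →  V² + fR·V − fR·V_g = 0
With fR = 1.33×10⁻⁴ × 1340×10³ m = 178 m/s:
V = [−fR + √((fR)² + 4 fR V_g)]/2 = [−178 + √(178² + 4×178×5.32)]/2 = 5.17 m/s
Subgeostrophic (V < V_g = 5.32 m/s), as expected around a low.
Converting: 5.17 m/s × 1.944 = 10 knots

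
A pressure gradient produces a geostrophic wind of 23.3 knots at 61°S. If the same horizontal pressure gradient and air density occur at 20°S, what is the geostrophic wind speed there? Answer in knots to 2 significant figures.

With the same pressure gradient and density, V_g ∝ 1/f ∝ 1/sin φ.
V₂ = V₁ · sin φ₁ / sin φ₂ = 23.3 × sin 61° / sin 20°
V₂ = 23.3 × 0.8746/0.3420 = 60 knots

60 knots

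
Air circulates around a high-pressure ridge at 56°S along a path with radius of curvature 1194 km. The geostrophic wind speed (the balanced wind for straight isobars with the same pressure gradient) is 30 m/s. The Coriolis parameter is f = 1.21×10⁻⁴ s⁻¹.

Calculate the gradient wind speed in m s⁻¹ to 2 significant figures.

43 m s⁻¹

Around a high, pressure-gradient force acts outward with centrifugal, so Coriolis balances both:
fV = (1/ρ)|∂P/∂n| + V²/R  →  V² − fR·V + fR·V_g = 0
With fR = 1.21×10⁻⁴ × 1194×10³ m = 144 m/s:
V = [fR − √((fR)² − 4 fR V_g)]/2 = [144 − √(144² − 4×144×30)]/2 = 42.5 m/s
Supergeostrophic (V > V_g = 30 m/s), as expected around a high.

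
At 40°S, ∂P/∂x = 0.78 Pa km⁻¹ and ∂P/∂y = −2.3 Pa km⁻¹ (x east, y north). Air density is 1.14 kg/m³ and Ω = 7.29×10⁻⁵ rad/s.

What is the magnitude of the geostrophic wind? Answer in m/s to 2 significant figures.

Coriolis parameter at 40°S:
f = 2Ω sin φ = 2 × 7.29×10⁻⁵ × sin 40° = 9.37×10⁻⁵ s⁻¹
In the Southern Hemisphere f is negative: f = −9.37×10⁻⁵ s⁻¹.
Component geostrophic relations (x east, y north):
u_g = −(1/(fρ)) ∂P/∂y,  v_g = (1/(fρ)) ∂P/∂x
u_g = −(−2.3×10⁻³)/(−9.37×10⁻⁵ × 1.14) = −21.5 m/s;  v_g = (0.78×10⁻³)/(−9.37×10⁻⁵ × 1.14) = −7.30 m/s
|V_g| = √(u_g² + v_g²) = 22.7 m/s

23 m/s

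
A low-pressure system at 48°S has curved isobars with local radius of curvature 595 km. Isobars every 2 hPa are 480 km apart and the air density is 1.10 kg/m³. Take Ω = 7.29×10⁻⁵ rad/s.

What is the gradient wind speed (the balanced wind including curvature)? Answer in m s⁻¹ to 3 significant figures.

3.32 m s⁻¹

Coriolis parameter at 48°S:
f = 2Ω sin φ = 2 × 7.29×10⁻⁵ × sin 48° = 1.08×10⁻⁴ s⁻¹
Pressure gradient: |∂P/∂n| = 200 Pa / 480000 m = 4.17×10⁻⁴ Pa/m
Geostrophic speed: V_g = |∂P/∂n|/(fρ) = 4.17×10⁻⁴/(1.08×10⁻⁴ × 1.10) = 3.50 m/s
Around a low, centrifugal force acts outward with Coriolis, so pressure-gradient force balances both:
(1/ρ)|∂P/∂n| = fV + V²/R  →  V² + fR·V − fR·V_g = 0
With fR = 1.08×10⁻⁴ × 595×10³ m = 64.5 m/s:
V = [−fR + √((fR)² + 4 fR V_g)]/2 = [−64.5 + √(64.5² + 4×64.5×3.5)]/2 = 3.32 m/s
Subgeostrophic (V < V_g = 3.5 m/s), as expected around a low.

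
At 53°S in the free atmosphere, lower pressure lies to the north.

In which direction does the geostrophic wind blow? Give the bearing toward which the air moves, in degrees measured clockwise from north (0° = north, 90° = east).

The pressure-gradient force points toward the north (bearing 000°).
Geostrophic balance: in the Southern Hemisphere the Coriolis force deflects motion to the left, so the geostrophic wind blows 90° to the left of the pressure-gradient force (low pressure on the right).
Rotating 000° by 90° counterclockwise gives 270° — the wind blows toward the west.

270°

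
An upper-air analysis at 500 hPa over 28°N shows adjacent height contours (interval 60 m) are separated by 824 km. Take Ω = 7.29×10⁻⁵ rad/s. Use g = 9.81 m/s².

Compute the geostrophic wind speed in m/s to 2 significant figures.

10 m/s

Coriolis parameter at 28°N:
f = 2Ω sin φ = 2 × 7.29×10⁻⁵ × sin 28° = 6.84×10⁻⁵ s⁻¹
Height gradient: |∂Z/∂n| = 60 m / 824000 m = 7.28×10⁻⁵
On a pressure surface, geostrophic balance gives V_g = (g/f)|∂Z/∂n|:
V_g = 9.81 × 7.28×10⁻⁵ / 6.84×10⁻⁵ = 10.4 m/s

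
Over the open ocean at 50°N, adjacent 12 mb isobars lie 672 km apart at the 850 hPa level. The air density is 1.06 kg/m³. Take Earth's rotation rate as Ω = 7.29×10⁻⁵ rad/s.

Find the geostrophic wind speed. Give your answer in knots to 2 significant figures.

Coriolis parameter at 50°N:
f = 2Ω sin φ = 2 × 7.29×10⁻⁵ × sin 50° = 1.12×10⁻⁴ s⁻¹
Pressure gradient: |∂P/∂n| = 1200 Pa / 672000 m = 1.79×10⁻³ Pa/m
Geostrophic balance (pressure-gradient force = Coriolis force):
V_g = (1/(fρ)) |∂P/∂n| = 1.79×10⁻³ / (1.12×10⁻⁴ × 1.06) = 15.1 m/s
Converting: 15.1 m/s × 1.944 = 29 knots

29 knots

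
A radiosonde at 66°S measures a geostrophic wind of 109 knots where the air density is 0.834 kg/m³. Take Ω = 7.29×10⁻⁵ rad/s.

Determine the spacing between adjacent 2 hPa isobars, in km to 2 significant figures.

32 km

Coriolis parameter at 66°S:
f = 2Ω sin φ = 2 × 7.29×10⁻⁵ × sin 66° = 1.33×10⁻⁴ s⁻¹
Wind speed in SI: 109 knots = 56.1 m/s
Geostrophic balance rearranged: |∂P/∂n| = f ρ V_g
|∂P/∂n| = 1.33×10⁻⁴ × 0.834 × 56.1 = 6.23×10⁻³ Pa/m
Isobar spacing: Δn = ΔP/|∂P/∂n| = 200 Pa / 6.23×10⁻³ Pa/m = 32108 m ≈ 32 km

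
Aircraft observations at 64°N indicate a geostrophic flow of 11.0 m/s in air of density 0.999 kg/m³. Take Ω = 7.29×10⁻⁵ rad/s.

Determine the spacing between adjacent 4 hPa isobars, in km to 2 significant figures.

280 km

Coriolis parameter at 64°N:
f = 2Ω sin φ = 2 × 7.29×10⁻⁵ × sin 64° = 1.31×10⁻⁴ s⁻¹
Geostrophic balance rearranged: |∂P/∂n| = f ρ V_g
|∂P/∂n| = 1.31×10⁻⁴ × 0.999 × 11.0 = 1.44×10⁻³ Pa/m
Isobar spacing: Δn = ΔP/|∂P/∂n| = 400 Pa / 1.44×10⁻³ Pa/m = 277769 m ≈ 280 km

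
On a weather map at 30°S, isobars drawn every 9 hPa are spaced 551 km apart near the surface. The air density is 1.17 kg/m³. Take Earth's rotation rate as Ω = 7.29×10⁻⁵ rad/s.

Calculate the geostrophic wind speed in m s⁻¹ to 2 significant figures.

19 m s⁻¹

Coriolis parameter at 30°S:
f = 2Ω sin φ = 2 × 7.29×10⁻⁵ × sin 30° = 7.29×10⁻⁵ s⁻¹
Pressure gradient: |∂P/∂n| = 900 Pa / 551000 m = 1.63×10⁻³ Pa/m
Geostrophic balance (pressure-gradient force = Coriolis force):
V_g = (1/(fρ)) |∂P/∂n| = 1.63×10⁻³ / (7.29×10⁻⁵ × 1.17) = 19.2 m/s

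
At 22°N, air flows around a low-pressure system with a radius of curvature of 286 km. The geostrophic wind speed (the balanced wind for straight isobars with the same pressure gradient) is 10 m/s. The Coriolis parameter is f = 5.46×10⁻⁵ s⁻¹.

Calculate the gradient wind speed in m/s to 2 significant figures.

6.9 m/s

Around a low, centrifugal force acts outward with Coriolis, so pressure-gradient force balances both:
(1/ρ)|∂P/∂n| = fV + V²/R  →  V² + fR·V − fR·V_g = 0
With fR = 5.46×10⁻⁵ × 286×10³ m = 15.6 m/s:
V = [−fR + √((fR)² + 4 fR V_g)]/2 = [−15.6 + √(15.6² + 4×15.6×10)]/2 = 6.93 m/s
Subgeostrophic (V < V_g = 10 m/s), as expected around a low.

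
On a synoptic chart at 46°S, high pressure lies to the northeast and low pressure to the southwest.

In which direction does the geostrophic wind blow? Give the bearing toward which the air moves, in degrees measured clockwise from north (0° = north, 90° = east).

135°

The pressure-gradient force points toward the southwest (bearing 225°).
Geostrophic balance: in the Southern Hemisphere the Coriolis force deflects motion to the left, so the geostrophic wind blows 90° to the left of the pressure-gradient force (low pressure on the right).
Rotating 225° by 90° counterclockwise gives 135° — the wind blows toward the southeast.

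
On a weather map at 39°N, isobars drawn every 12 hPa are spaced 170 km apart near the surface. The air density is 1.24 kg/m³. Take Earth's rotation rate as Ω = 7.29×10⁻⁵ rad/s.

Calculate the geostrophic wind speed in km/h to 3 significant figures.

223 km/h

Coriolis parameter at 39°N:
f = 2Ω sin φ = 2 × 7.29×10⁻⁵ × sin 39° = 9.18×10⁻⁵ s⁻¹
Pressure gradient: |∂P/∂n| = 1200 Pa / 170000 m = 7.06×10⁻³ Pa/m
Geostrophic balance (pressure-gradient force = Coriolis force):
V_g = (1/(fρ)) |∂P/∂n| = 7.06×10⁻³ / (9.18×10⁻⁵ × 1.24) = 62.0 m/s
Converting: 62.0 m/s × 3.6 = 223 km/h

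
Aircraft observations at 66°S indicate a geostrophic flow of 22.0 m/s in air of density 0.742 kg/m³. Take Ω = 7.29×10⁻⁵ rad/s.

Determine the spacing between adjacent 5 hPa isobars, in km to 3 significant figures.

Coriolis parameter at 66°S:
f = 2Ω sin φ = 2 × 7.29×10⁻⁵ × sin 66° = 1.33×10⁻⁴ s⁻¹
Geostrophic balance rearranged: |∂P/∂n| = f ρ V_g
|∂P/∂n| = 1.33×10⁻⁴ × 0.742 × 22.0 = 2.17×10⁻³ Pa/m
Isobar spacing: Δn = ΔP/|∂P/∂n| = 500 Pa / 2.17×10⁻³ Pa/m = 229962 m ≈ 230 km

230 km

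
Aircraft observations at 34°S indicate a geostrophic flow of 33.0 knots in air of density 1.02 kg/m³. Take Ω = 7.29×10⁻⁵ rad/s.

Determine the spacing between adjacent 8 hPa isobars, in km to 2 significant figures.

Coriolis parameter at 34°S:
f = 2Ω sin φ = 2 × 7.29×10⁻⁵ × sin 34° = 8.15×10⁻⁵ s⁻¹
Wind speed in SI: 33.0 knots = 17.0 m/s
Geostrophic balance rearranged: |∂P/∂n| = f ρ V_g
|∂P/∂n| = 8.15×10⁻⁵ × 1.02 × 17.0 = 1.41×10⁻³ Pa/m
Isobar spacing: Δn = ΔP/|∂P/∂n| = 800 Pa / 1.41×10⁻³ Pa/m = 566655 m ≈ 570 km

570 km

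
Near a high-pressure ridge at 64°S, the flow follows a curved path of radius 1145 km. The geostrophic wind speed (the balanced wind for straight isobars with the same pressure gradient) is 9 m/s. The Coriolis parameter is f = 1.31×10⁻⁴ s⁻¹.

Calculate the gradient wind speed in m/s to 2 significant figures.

Around a high, pressure-gradient force acts outward with centrifugal, so Coriolis balances both:
fV = (1/ρ)|∂P/∂n| + V²/R  →  V² − fR·V + fR·V_g = 0
With fR = 1.31×10⁻⁴ × 1145×10³ m = 150 m/s:
V = [fR − √((fR)² − 4 fR V_g)]/2 = [150 − √(150² − 4×150×9)]/2 = 9.62 m/s
Supergeostrophic (V > V_g = 9 m/s), as expected around a high.

9.6 m/s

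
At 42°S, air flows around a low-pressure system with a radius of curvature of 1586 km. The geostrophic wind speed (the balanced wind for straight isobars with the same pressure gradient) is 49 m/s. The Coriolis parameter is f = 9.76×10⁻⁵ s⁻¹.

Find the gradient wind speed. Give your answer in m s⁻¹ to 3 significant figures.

Around a low, centrifugal force acts outward with Coriolis, so pressure-gradient force balances both:
(1/ρ)|∂P/∂n| = fV + V²/R  →  V² + fR·V − fR·V_g = 0
With fR = 9.76×10⁻⁵ × 1586×10³ m = 155 m/s:
V = [−fR + √((fR)² + 4 fR V_g)]/2 = [−155 + √(155² + 4×155×49)]/2 = 39.1 m/s
Subgeostrophic (V < V_g = 49 m/s), as expected around a low.

39.1 m s⁻¹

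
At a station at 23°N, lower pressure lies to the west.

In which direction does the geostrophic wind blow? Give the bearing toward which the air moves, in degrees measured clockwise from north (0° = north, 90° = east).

000°

The pressure-gradient force points toward the west (bearing 270°).
Geostrophic balance: in the Northern Hemisphere the Coriolis force deflects motion to the right, so the geostrophic wind blows 90° to the right of the pressure-gradient force (low pressure on the left).
Rotating 270° by 90° clockwise gives 000° — the wind blows toward the north.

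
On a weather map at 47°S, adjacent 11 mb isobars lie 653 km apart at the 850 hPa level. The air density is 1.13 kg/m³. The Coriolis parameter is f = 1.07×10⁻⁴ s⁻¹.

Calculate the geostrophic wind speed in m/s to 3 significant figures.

Pressure gradient: |∂P/∂n| = 1100 Pa / 653000 m = 1.68×10⁻³ Pa/m
Geostrophic balance (pressure-gradient force = Coriolis force):
V_g = (1/(fρ)) |∂P/∂n| = 1.68×10⁻³ / (1.07×10⁻⁴ × 1.13) = 13.9 m/s

13.9 m/s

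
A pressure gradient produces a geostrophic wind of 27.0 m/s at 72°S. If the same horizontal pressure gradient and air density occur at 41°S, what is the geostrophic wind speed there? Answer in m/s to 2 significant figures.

39 m/s

With the same pressure gradient and density, V_g ∝ 1/f ∝ 1/sin φ.
V₂ = V₁ · sin φ₁ / sin φ₂ = 27.0 × sin 72° / sin 41°
V₂ = 27.0 × 0.9511/0.6561 = 39 m/s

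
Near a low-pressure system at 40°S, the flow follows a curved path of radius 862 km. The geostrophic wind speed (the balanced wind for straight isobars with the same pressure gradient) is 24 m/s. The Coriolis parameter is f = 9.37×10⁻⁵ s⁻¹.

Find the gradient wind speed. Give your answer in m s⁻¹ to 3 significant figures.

Around a low, centrifugal force acts outward with Coriolis, so pressure-gradient force balances both:
(1/ρ)|∂P/∂n| = fV + V²/R  →  V² + fR·V − fR·V_g = 0
With fR = 9.37×10⁻⁵ × 862×10³ m = 80.8 m/s:
V = [−fR + √((fR)² + 4 fR V_g)]/2 = [−80.8 + √(80.8² + 4×80.8×24)]/2 = 19.4 m/s
Subgeostrophic (V < V_g = 24 m/s), as expected around a low.

19.4 m s⁻¹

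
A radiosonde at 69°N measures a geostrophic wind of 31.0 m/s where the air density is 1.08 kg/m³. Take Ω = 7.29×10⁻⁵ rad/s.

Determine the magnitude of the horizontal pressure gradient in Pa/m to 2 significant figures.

4.6×10⁻³ Pa/m

Coriolis parameter at 69°N:
f = 2Ω sin φ = 2 × 7.29×10⁻⁵ × sin 69° = 1.36×10⁻⁴ s⁻¹
Geostrophic balance rearranged: |∂P/∂n| = f ρ V_g
|∂P/∂n| = 1.36×10⁻⁴ × 1.08 × 31.0 = 4.56×10⁻³ Pa/m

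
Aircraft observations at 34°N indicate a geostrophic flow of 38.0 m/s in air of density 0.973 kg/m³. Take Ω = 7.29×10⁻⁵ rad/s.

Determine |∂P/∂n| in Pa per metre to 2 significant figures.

3.0×10⁻³ Pa/m

Coriolis parameter at 34°N:
f = 2Ω sin φ = 2 × 7.29×10⁻⁵ × sin 34° = 8.15×10⁻⁵ s⁻¹
Geostrophic balance rearranged: |∂P/∂n| = f ρ V_g
|∂P/∂n| = 8.15×10⁻⁵ × 0.973 × 38.0 = 3.01×10⁻³ Pa/m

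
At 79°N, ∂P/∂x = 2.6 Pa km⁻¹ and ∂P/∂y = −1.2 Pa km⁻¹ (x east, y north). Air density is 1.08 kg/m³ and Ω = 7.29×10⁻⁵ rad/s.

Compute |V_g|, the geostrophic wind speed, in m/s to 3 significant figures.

Coriolis parameter at 79°N:
f = 2Ω sin φ = 2 × 7.29×10⁻⁵ × sin 79° = 1.43×10⁻⁴ s⁻¹
Component geostrophic relations (x east, y north):
u_g = −(1/(fρ)) ∂P/∂y,  v_g = (1/(fρ)) ∂P/∂x
u_g = −(−1.2×10⁻³)/(1.43×10⁻⁴ × 1.08) = 7.76 m/s;  v_g = (2.6×10⁻³)/(1.43×10⁻⁴ × 1.08) = 16.8 m/s
|V_g| = √(u_g² + v_g²) = 18.5 m/s

18.5 m/s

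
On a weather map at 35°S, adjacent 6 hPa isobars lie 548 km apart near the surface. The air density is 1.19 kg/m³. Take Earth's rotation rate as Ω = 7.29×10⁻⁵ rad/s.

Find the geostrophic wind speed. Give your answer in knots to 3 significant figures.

Coriolis parameter at 35°S:
f = 2Ω sin φ = 2 × 7.29×10⁻⁵ × sin 35° = 8.36×10⁻⁵ s⁻¹
Pressure gradient: |∂P/∂n| = 600 Pa / 548000 m = 1.09×10⁻³ Pa/m
Geostrophic balance (pressure-gradient force = Coriolis force):
V_g = (1/(fρ)) |∂P/∂n| = 1.09×10⁻³ / (8.36×10⁻⁵ × 1.19) = 11.0 m/s
Converting: 11.0 m/s × 1.944 = 21.4 knots

21.4 knots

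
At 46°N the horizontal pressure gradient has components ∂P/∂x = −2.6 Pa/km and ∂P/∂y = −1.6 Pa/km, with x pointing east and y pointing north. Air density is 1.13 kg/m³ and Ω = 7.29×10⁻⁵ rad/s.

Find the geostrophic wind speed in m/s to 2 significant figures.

Coriolis parameter at 46°N:
f = 2Ω sin φ = 2 × 7.29×10⁻⁵ × sin 46° = 1.05×10⁻⁴ s⁻¹
Component geostrophic relations (x east, y north):
u_g = −(1/(fρ)) ∂P/∂y,  v_g = (1/(fρ)) ∂P/∂x
u_g = −(−1.6×10⁻³)/(1.05×10⁻⁴ × 1.13) = 13.5 m/s;  v_g = (−2.6×10⁻³)/(1.05×10⁻⁴ × 1.13) = −21.9 m/s
|V_g| = √(u_g² + v_g²) = 25.8 m/s

26 m/s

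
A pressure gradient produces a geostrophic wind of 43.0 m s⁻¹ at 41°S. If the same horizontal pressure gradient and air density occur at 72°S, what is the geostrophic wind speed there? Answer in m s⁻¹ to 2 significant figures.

With the same pressure gradient and density, V_g ∝ 1/f ∝ 1/sin φ.
V₂ = V₁ · sin φ₁ / sin φ₂ = 43.0 × sin 41° / sin 72°
V₂ = 43.0 × 0.6561/0.9511 = 30 m s⁻¹

30 m s⁻¹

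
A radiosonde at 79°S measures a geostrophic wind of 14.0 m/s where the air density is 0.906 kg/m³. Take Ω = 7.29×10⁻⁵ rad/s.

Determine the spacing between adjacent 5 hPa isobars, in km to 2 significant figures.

Coriolis parameter at 79°S:
f = 2Ω sin φ = 2 × 7.29×10⁻⁵ × sin 79° = 1.43×10⁻⁴ s⁻¹
Geostrophic balance rearranged: |∂P/∂n| = f ρ V_g
|∂P/∂n| = 1.43×10⁻⁴ × 0.906 × 14.0 = 1.82×10⁻³ Pa/m
Isobar spacing: Δn = ΔP/|∂P/∂n| = 500 Pa / 1.82×10⁻³ Pa/m = 275429 m ≈ 280 km

280 km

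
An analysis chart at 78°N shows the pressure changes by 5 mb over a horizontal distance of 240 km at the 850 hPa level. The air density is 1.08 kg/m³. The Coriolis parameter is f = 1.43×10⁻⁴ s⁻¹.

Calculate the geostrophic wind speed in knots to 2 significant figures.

Pressure gradient: |∂P/∂n| = 500 Pa / 240000 m = 2.08×10⁻³ Pa/m
Geostrophic balance (pressure-gradient force = Coriolis force):
V_g = (1/(fρ)) |∂P/∂n| = 2.08×10⁻³ / (1.43×10⁻⁴ × 1.08) = 13.5 m/s
Converting: 13.5 m/s × 1.944 = 26 knots

26 knots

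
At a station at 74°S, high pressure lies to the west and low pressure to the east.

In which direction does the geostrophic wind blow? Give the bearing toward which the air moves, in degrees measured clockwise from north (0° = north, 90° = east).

The pressure-gradient force points toward the east (bearing 090°).
Geostrophic balance: in the Southern Hemisphere the Coriolis force deflects motion to the left, so the geostrophic wind blows 90° to the left of the pressure-gradient force (low pressure on the right).
Rotating 090° by 90° counterclockwise gives 000° — the wind blows toward the north.

000°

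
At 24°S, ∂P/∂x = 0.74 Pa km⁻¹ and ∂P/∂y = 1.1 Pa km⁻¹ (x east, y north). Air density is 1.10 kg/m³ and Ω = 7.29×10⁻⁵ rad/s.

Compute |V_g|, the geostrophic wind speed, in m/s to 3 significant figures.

Coriolis parameter at 24°S:
f = 2Ω sin φ = 2 × 7.29×10⁻⁵ × sin 24° = 5.93×10⁻⁵ s⁻¹
In the Southern Hemisphere f is negative: f = −5.93×10⁻⁵ s⁻¹.
Component geostrophic relations (x east, y north):
u_g = −(1/(fρ)) ∂P/∂y,  v_g = (1/(fρ)) ∂P/∂x
u_g = −(1.1×10⁻³)/(−5.93×10⁻⁵ × 1.10) = 16.9 m/s;  v_g = (0.74×10⁻³)/(−5.93×10⁻⁵ × 1.10) = −11.3 m/s
|V_g| = √(u_g² + v_g²) = 20.3 m/s

20.3 m/s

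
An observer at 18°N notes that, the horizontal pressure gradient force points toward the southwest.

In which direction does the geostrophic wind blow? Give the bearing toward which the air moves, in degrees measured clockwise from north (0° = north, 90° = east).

315°

The pressure-gradient force points toward the southwest (bearing 225°).
Geostrophic balance: in the Northern Hemisphere the Coriolis force deflects motion to the right, so the geostrophic wind blows 90° to the right of the pressure-gradient force (low pressure on the left).
Rotating 225° by 90° clockwise gives 315° — the wind blows toward the northwest.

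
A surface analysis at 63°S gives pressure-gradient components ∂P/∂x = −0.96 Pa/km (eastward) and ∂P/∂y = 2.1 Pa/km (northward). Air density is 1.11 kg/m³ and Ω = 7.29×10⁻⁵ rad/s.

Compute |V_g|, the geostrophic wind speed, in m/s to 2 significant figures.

16 m/s

Coriolis parameter at 63°S:
f = 2Ω sin φ = 2 × 7.29×10⁻⁵ × sin 63° = 1.30×10⁻⁴ s⁻¹
In the Southern Hemisphere f is negative: f = −1.30×10⁻⁴ s⁻¹.
Component geostrophic relations (x east, y north):
u_g = −(1/(fρ)) ∂P/∂y,  v_g = (1/(fρ)) ∂P/∂x
u_g = −(2.1×10⁻³)/(−1.30×10⁻⁴ × 1.11) = 14.6 m/s;  v_g = (−0.96×10⁻³)/(−1.30×10⁻⁴ × 1.11) = 6.66 m/s
|V_g| = √(u_g² + v_g²) = 16.0 m/s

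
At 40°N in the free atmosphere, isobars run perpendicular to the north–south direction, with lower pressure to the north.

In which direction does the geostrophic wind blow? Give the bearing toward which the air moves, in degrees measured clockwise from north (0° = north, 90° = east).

090°

The pressure-gradient force points toward the north (bearing 000°).
Geostrophic balance: in the Northern Hemisphere the Coriolis force deflects motion to the right, so the geostrophic wind blows 90° to the right of the pressure-gradient force (low pressure on the left).
Rotating 000° by 90° clockwise gives 090° — the wind blows toward the east.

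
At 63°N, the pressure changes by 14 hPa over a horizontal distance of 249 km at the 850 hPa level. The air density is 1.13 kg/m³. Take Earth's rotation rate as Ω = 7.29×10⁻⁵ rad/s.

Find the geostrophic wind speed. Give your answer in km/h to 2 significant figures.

140 km/h

Coriolis parameter at 63°N:
f = 2Ω sin φ = 2 × 7.29×10⁻⁵ × sin 63° = 1.30×10⁻⁴ s⁻¹
Pressure gradient: |∂P/∂n| = 1400 Pa / 249000 m = 5.62×10⁻³ Pa/m
Geostrophic balance (pressure-gradient force = Coriolis force):
V_g = (1/(fρ)) |∂P/∂n| = 5.62×10⁻³ / (1.30×10⁻⁴ × 1.13) = 38.3 m/s
Converting: 38.3 m/s × 3.6 = 140 km/h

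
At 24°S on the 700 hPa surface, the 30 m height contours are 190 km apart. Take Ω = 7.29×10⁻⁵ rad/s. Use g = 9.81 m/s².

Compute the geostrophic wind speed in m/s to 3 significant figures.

Coriolis parameter at 24°S:
f = 2Ω sin φ = 2 × 7.29×10⁻⁵ × sin 24° = 5.93×10⁻⁵ s⁻¹
Height gradient: |∂Z/∂n| = 30 m / 190000 m = 1.58×10⁻⁴
On a pressure surface, geostrophic balance gives V_g = (g/f)|∂Z/∂n|:
V_g = 9.81 × 1.58×10⁻⁴ / 5.93×10⁻⁵ = 26.1 m/s

26.1 m/s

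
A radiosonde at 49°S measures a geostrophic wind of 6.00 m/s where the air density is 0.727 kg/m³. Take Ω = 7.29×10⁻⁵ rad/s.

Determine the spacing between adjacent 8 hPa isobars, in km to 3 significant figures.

Coriolis parameter at 49°S:
f = 2Ω sin φ = 2 × 7.29×10⁻⁵ × sin 49° = 1.10×10⁻⁴ s⁻¹
Geostrophic balance rearranged: |∂P/∂n| = f ρ V_g
|∂P/∂n| = 1.10×10⁻⁴ × 0.727 × 6.00 = 4.80×10⁻⁴ Pa/m
Isobar spacing: Δn = ΔP/|∂P/∂n| = 800 Pa / 4.80×10⁻⁴ Pa/m = 1666736 m ≈ 1670 km

1670 km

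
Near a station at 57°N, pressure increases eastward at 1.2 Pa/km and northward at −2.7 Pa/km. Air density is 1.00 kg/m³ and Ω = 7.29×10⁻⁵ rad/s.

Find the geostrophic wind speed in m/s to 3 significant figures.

Coriolis parameter at 57°N:
f = 2Ω sin φ = 2 × 7.29×10⁻⁵ × sin 57° = 1.22×10⁻⁴ s⁻¹
Component geostrophic relations (x east, y north):
u_g = −(1/(fρ)) ∂P/∂y,  v_g = (1/(fρ)) ∂P/∂x
u_g = −(−2.7×10⁻³)/(1.22×10⁻⁴ × 1.00) = 22.1 m/s;  v_g = (1.2×10⁻³)/(1.22×10⁻⁴ × 1.00) = 9.81 m/s
|V_g| = √(u_g² + v_g²) = 24.2 m/s

24.2 m/s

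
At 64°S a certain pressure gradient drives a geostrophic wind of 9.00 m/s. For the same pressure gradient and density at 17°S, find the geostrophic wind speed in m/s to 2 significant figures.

With the same pressure gradient and density, V_g ∝ 1/f ∝ 1/sin φ.
V₂ = V₁ · sin φ₁ / sin φ₂ = 9.00 × sin 64° / sin 17°
V₂ = 9.00 × 0.8988/0.2924 = 28 m/s

28 m/s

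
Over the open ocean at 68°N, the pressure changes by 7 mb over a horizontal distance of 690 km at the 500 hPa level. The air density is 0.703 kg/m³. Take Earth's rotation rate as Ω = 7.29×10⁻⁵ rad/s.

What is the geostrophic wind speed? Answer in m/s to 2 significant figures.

Coriolis parameter at 68°N:
f = 2Ω sin φ = 2 × 7.29×10⁻⁵ × sin 68° = 1.35×10⁻⁴ s⁻¹
Pressure gradient: |∂P/∂n| = 700 Pa / 690000 m = 1.01×10⁻³ Pa/m
Geostrophic balance (pressure-gradient force = Coriolis force):
V_g = (1/(fρ)) |∂P/∂n| = 1.01×10⁻³ / (1.35×10⁻⁴ × 0.703) = 10.7 m/s

11 m/s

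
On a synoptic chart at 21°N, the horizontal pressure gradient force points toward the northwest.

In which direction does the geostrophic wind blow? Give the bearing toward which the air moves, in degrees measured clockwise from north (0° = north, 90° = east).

The pressure-gradient force points toward the northwest (bearing 315°).
Geostrophic balance: in the Northern Hemisphere the Coriolis force deflects motion to the right, so the geostrophic wind blows 90° to the right of the pressure-gradient force (low pressure on the left).
Rotating 315° by 90° clockwise gives 045° — the wind blows toward the northeast.

045°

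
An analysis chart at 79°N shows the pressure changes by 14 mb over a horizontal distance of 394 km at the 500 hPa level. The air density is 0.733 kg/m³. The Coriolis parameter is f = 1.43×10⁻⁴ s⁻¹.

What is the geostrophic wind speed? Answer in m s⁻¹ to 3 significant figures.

Pressure gradient: |∂P/∂n| = 1400 Pa / 394000 m = 3.55×10⁻³ Pa/m
Geostrophic balance (pressure-gradient force = Coriolis force):
V_g = (1/(fρ)) |∂P/∂n| = 3.55×10⁻³ / (1.43×10⁻⁴ × 0.733) = 33.9 m/s

33.9 m s⁻¹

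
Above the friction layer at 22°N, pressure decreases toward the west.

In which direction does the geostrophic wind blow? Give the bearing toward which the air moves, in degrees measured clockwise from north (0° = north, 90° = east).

000°

The pressure-gradient force points toward the west (bearing 270°).
Geostrophic balance: in the Northern Hemisphere the Coriolis force deflects motion to the right, so the geostrophic wind blows 90° to the right of the pressure-gradient force (low pressure on the left).
Rotating 270° by 90° clockwise gives 000° — the wind blows toward the north.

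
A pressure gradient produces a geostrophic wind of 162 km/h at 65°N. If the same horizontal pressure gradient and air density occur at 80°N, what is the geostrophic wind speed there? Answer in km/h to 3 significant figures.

With the same pressure gradient and density, V_g ∝ 1/f ∝ 1/sin φ.
V₂ = V₁ · sin φ₁ / sin φ₂ = 162 × sin 65° / sin 80°
V₂ = 162 × 0.9063/0.9848 = 149 km/h

149 km/h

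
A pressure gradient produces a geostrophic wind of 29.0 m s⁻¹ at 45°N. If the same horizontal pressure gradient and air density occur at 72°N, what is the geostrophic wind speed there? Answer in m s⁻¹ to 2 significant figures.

22 m s⁻¹

With the same pressure gradient and density, V_g ∝ 1/f ∝ 1/sin φ.
V₂ = V₁ · sin φ₁ / sin φ₂ = 29.0 × sin 45° / sin 72°
V₂ = 29.0 × 0.7071/0.9511 = 22 m s⁻¹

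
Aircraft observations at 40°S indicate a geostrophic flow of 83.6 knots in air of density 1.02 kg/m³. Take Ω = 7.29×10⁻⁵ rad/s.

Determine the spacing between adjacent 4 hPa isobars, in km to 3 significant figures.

Coriolis parameter at 40°S:
f = 2Ω sin φ = 2 × 7.29×10⁻⁵ × sin 40° = 9.37×10⁻⁵ s⁻¹
Wind speed in SI: 83.6 knots = 43.0 m/s
Geostrophic balance rearranged: |∂P/∂n| = f ρ V_g
|∂P/∂n| = 9.37×10⁻⁵ × 1.02 × 43.0 = 4.11×10⁻³ Pa/m
Isobar spacing: Δn = ΔP/|∂P/∂n| = 400 Pa / 4.11×10⁻³ Pa/m = 97295 m ≈ 97.3 km

97.3 km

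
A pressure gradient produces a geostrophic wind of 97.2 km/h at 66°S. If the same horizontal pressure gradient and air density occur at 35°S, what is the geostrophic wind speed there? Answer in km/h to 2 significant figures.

150 km/h

With the same pressure gradient and density, V_g ∝ 1/f ∝ 1/sin φ.
V₂ = V₁ · sin φ₁ / sin φ₂ = 97.2 × sin 66° / sin 35°
V₂ = 97.2 × 0.9135/0.5736 = 150 km/h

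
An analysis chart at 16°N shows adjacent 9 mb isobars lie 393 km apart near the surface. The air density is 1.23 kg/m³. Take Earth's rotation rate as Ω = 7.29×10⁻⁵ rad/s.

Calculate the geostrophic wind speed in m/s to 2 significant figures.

46 m/s

Coriolis parameter at 16°N:
f = 2Ω sin φ = 2 × 7.29×10⁻⁵ × sin 16° = 4.02×10⁻⁵ s⁻¹
Pressure gradient: |∂P/∂n| = 900 Pa / 393000 m = 2.29×10⁻³ Pa/m
Geostrophic balance (pressure-gradient force = Coriolis force):
V_g = (1/(fρ)) |∂P/∂n| = 2.29×10⁻³ / (4.02×10⁻⁵ × 1.23) = 46.3 m/s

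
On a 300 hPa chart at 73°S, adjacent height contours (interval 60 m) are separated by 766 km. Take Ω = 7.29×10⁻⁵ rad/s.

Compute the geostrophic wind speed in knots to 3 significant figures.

10.7 knots

Coriolis parameter at 73°S:
f = 2Ω sin φ = 2 × 7.29×10⁻⁵ × sin 73° = 1.39×10⁻⁴ s⁻¹
Height gradient: |∂Z/∂n| = 60 m / 766000 m = 7.83×10⁻⁵
On a pressure surface, geostrophic balance gives V_g = (g/f)|∂Z/∂n|:
V_g = 9.81 × 7.83×10⁻⁵ / 1.39×10⁻⁴ = 5.51 m/s
Converting: 5.51 m/s × 1.944 = 10.7 knots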